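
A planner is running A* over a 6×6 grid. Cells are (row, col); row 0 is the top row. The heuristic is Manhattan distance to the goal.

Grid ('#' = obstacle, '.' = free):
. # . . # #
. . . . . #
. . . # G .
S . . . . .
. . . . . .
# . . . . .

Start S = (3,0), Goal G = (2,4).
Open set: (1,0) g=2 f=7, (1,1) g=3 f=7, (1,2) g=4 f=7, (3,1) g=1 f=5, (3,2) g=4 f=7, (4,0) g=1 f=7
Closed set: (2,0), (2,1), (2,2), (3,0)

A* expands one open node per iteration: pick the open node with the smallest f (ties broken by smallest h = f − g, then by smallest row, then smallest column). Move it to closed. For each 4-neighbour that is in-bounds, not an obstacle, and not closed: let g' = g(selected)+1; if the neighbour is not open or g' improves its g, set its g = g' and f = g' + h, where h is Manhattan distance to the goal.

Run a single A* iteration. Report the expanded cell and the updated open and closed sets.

expanded=(3,1); open=[(1,0) g=2 f=7, (1,1) g=3 f=7, (1,2) g=4 f=7, (3,2) g=2 f=5, (4,0) g=1 f=7, (4,1) g=2 f=7]; closed=[(2,0), (2,1), (2,2), (3,0), (3,1)]

step 1: expand (3,1) (f=5, h=4) → closed; open now [(1,0) g=2 f=7, (1,1) g=3 f=7, (1,2) g=4 f=7, (3,2) g=2 f=5, (4,0) g=1 f=7, (4,1) g=2 f=7]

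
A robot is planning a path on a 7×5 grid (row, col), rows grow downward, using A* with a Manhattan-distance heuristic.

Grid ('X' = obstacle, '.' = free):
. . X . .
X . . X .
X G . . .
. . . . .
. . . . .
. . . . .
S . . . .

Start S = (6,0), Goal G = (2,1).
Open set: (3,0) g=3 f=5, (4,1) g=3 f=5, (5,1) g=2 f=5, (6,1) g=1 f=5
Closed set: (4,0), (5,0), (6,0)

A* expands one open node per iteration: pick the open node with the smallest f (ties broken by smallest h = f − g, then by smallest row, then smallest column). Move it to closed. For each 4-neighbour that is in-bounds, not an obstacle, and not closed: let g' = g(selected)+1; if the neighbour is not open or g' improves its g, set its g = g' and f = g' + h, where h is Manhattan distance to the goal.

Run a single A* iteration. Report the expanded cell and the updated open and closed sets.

step 1: expand (3,0) (f=5, h=2) → closed; open now [(3,1) g=4 f=5, (4,1) g=3 f=5, (5,1) g=2 f=5, (6,1) g=1 f=5]

expanded=(3,0); open=[(3,1) g=4 f=5, (4,1) g=3 f=5, (5,1) g=2 f=5, (6,1) g=1 f=5]; closed=[(3,0), (4,0), (5,0), (6,0)]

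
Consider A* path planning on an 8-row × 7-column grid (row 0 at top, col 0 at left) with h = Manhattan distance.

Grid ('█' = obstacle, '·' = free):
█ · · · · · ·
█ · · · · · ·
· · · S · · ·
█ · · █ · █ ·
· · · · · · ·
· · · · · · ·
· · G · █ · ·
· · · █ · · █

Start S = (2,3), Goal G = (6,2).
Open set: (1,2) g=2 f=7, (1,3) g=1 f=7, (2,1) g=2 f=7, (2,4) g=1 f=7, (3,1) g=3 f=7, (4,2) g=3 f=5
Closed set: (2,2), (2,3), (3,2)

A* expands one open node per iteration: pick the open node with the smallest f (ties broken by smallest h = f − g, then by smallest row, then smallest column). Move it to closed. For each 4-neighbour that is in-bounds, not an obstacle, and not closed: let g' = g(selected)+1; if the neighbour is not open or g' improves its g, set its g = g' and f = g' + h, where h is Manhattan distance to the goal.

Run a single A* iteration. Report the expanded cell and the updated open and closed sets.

step 1: expand (4,2) (f=5, h=2) → closed; open now [(1,2) g=2 f=7, (1,3) g=1 f=7, (2,1) g=2 f=7, (2,4) g=1 f=7, (3,1) g=3 f=7, (4,1) g=4 f=7, (4,3) g=4 f=7, (5,2) g=4 f=5]

expanded=(4,2); open=[(1,2) g=2 f=7, (1,3) g=1 f=7, (2,1) g=2 f=7, (2,4) g=1 f=7, (3,1) g=3 f=7, (4,1) g=4 f=7, (4,3) g=4 f=7, (5,2) g=4 f=5]; closed=[(2,2), (2,3), (3,2), (4,2)]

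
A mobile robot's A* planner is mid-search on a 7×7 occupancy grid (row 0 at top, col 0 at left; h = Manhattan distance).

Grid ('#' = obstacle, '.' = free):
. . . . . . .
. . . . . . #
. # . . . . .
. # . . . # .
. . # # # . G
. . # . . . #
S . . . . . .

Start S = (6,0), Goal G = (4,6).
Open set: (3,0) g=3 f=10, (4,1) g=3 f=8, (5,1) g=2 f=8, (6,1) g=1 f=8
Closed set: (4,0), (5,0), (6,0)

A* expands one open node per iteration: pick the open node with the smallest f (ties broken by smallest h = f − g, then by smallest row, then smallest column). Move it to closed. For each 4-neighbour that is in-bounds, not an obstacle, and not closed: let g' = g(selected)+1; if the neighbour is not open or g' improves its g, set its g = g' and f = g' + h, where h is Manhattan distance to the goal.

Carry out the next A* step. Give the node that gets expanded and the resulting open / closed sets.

step 1: expand (4,1) (f=8, h=5) → closed; open now [(3,0) g=3 f=10, (5,1) g=2 f=8, (6,1) g=1 f=8]

expanded=(4,1); open=[(3,0) g=3 f=10, (5,1) g=2 f=8, (6,1) g=1 f=8]; closed=[(4,0), (4,1), (5,0), (6,0)]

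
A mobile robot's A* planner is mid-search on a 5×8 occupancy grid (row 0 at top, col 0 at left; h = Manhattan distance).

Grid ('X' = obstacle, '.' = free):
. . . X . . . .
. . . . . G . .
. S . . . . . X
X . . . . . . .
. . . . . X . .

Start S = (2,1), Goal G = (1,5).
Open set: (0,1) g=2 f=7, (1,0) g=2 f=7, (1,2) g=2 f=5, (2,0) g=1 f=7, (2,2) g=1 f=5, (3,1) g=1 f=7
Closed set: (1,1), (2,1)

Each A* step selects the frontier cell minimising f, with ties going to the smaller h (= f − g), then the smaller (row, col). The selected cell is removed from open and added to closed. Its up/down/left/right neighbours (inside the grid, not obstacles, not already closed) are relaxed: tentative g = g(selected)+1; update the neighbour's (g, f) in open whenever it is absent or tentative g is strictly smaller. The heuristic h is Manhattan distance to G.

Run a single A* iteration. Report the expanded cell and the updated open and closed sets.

step 1: expand (1,2) (f=5, h=3) → closed; open now [(0,1) g=2 f=7, (0,2) g=3 f=7, (1,0) g=2 f=7, (1,3) g=3 f=5, (2,0) g=1 f=7, (2,2) g=1 f=5, (3,1) g=1 f=7]

expanded=(1,2); open=[(0,1) g=2 f=7, (0,2) g=3 f=7, (1,0) g=2 f=7, (1,3) g=3 f=5, (2,0) g=1 f=7, (2,2) g=1 f=5, (3,1) g=1 f=7]; closed=[(1,1), (1,2), (2,1)]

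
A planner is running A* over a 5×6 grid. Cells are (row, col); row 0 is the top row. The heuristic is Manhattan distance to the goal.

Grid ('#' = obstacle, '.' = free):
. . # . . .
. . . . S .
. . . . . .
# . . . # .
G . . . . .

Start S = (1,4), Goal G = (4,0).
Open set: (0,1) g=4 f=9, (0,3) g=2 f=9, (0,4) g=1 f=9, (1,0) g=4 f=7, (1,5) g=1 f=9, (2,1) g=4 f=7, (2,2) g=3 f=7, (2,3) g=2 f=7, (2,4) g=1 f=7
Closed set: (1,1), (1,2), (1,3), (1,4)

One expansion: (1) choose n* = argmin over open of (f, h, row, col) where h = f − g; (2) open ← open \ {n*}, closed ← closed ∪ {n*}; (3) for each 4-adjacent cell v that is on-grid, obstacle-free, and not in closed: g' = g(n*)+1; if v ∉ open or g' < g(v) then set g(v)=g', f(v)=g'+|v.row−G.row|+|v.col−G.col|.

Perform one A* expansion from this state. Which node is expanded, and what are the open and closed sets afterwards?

expanded=(1,0); open=[(0,0) g=5 f=9, (0,1) g=4 f=9, (0,3) g=2 f=9, (0,4) g=1 f=9, (1,5) g=1 f=9, (2,0) g=5 f=7, (2,1) g=4 f=7, (2,2) g=3 f=7, (2,3) g=2 f=7, (2,4) g=1 f=7]; closed=[(1,0), (1,1), (1,2), (1,3), (1,4)]

step 1: expand (1,0) (f=7, h=3) → closed; open now [(0,0) g=5 f=9, (0,1) g=4 f=9, (0,3) g=2 f=9, (0,4) g=1 f=9, (1,5) g=1 f=9, (2,0) g=5 f=7, (2,1) g=4 f=7, (2,2) g=3 f=7, (2,3) g=2 f=7, (2,4) g=1 f=7]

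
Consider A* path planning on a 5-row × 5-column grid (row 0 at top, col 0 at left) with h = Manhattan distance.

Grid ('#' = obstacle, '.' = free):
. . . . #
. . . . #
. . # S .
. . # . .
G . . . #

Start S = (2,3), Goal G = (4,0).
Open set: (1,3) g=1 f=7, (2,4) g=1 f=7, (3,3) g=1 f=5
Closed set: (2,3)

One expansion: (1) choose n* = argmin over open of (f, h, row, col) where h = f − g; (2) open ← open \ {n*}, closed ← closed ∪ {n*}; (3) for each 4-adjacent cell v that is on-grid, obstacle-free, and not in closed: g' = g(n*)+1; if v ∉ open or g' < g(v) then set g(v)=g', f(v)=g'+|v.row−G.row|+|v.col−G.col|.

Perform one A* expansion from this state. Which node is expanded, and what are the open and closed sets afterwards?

expanded=(3,3); open=[(1,3) g=1 f=7, (2,4) g=1 f=7, (3,4) g=2 f=7, (4,3) g=2 f=5]; closed=[(2,3), (3,3)]

step 1: expand (3,3) (f=5, h=4) → closed; open now [(1,3) g=1 f=7, (2,4) g=1 f=7, (3,4) g=2 f=7, (4,3) g=2 f=5]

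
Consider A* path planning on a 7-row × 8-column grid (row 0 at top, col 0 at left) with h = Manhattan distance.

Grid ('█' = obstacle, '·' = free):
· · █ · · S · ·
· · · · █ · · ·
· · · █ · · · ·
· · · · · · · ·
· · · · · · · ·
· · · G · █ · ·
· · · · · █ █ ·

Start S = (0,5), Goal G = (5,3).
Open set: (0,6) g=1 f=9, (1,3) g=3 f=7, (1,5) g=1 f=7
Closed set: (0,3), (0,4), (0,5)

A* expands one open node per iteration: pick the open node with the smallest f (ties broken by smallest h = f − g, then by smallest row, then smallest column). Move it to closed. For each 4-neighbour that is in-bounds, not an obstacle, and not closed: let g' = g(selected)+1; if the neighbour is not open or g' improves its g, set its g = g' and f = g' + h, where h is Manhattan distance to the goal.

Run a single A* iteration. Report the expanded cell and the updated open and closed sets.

expanded=(1,3); open=[(0,6) g=1 f=9, (1,2) g=4 f=9, (1,5) g=1 f=7]; closed=[(0,3), (0,4), (0,5), (1,3)]

step 1: expand (1,3) (f=7, h=4) → closed; open now [(0,6) g=1 f=9, (1,2) g=4 f=9, (1,5) g=1 f=7]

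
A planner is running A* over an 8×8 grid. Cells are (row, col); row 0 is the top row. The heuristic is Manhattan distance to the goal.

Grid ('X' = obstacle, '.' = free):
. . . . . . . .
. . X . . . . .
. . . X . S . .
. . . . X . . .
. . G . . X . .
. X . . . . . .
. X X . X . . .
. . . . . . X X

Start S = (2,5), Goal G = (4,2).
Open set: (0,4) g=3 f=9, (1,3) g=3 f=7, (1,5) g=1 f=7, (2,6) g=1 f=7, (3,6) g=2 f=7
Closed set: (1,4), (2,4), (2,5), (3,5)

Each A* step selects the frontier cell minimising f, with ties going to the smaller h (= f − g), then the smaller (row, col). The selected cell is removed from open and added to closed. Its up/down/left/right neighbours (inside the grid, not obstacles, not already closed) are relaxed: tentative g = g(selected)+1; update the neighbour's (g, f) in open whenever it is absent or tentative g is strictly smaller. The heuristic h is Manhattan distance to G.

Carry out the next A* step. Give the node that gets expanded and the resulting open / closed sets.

step 1: expand (1,3) (f=7, h=4) → closed; open now [(0,3) g=4 f=9, (0,4) g=3 f=9, (1,5) g=1 f=7, (2,6) g=1 f=7, (3,6) g=2 f=7]

expanded=(1,3); open=[(0,3) g=4 f=9, (0,4) g=3 f=9, (1,5) g=1 f=7, (2,6) g=1 f=7, (3,6) g=2 f=7]; closed=[(1,3), (1,4), (2,4), (2,5), (3,5)]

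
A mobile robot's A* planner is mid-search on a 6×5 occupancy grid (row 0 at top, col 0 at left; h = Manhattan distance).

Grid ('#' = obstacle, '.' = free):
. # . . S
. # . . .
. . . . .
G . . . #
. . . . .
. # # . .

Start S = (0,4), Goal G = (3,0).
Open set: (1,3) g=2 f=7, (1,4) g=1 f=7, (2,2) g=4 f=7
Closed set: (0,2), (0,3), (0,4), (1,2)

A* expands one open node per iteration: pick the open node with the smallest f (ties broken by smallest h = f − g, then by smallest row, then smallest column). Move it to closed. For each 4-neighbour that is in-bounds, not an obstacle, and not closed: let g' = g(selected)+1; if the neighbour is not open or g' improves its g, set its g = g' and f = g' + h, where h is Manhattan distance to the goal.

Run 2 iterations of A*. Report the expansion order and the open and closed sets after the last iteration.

order=[(2,2) → (2,1)]; open=[(1,3) g=2 f=7, (1,4) g=1 f=7, (2,0) g=6 f=7, (2,3) g=5 f=9, (3,1) g=6 f=7, (3,2) g=5 f=7]; closed=[(0,2), (0,3), (0,4), (1,2), (2,1), (2,2)]

step 1: expand (2,2) (f=7, h=3) → closed; open now [(1,3) g=2 f=7, (1,4) g=1 f=7, (2,1) g=5 f=7, (2,3) g=5 f=9, (3,2) g=5 f=7]
step 2: expand (2,1) (f=7, h=2) → closed; open now [(1,3) g=2 f=7, (1,4) g=1 f=7, (2,0) g=6 f=7, (2,3) g=5 f=9, (3,1) g=6 f=7, (3,2) g=5 f=7]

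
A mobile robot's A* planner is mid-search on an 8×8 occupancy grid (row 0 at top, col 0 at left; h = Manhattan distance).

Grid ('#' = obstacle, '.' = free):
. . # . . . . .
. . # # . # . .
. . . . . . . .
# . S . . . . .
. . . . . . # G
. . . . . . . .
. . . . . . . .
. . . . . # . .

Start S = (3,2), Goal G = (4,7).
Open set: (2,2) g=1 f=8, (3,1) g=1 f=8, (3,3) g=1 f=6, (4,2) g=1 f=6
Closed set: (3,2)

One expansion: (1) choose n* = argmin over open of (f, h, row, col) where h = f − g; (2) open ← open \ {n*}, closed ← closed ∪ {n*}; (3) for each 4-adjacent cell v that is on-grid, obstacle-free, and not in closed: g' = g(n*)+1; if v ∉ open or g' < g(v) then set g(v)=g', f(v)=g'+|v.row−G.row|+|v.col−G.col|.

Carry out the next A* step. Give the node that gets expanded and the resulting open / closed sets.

expanded=(3,3); open=[(2,2) g=1 f=8, (2,3) g=2 f=8, (3,1) g=1 f=8, (3,4) g=2 f=6, (4,2) g=1 f=6, (4,3) g=2 f=6]; closed=[(3,2), (3,3)]

step 1: expand (3,3) (f=6, h=5) → closed; open now [(2,2) g=1 f=8, (2,3) g=2 f=8, (3,1) g=1 f=8, (3,4) g=2 f=6, (4,2) g=1 f=6, (4,3) g=2 f=6]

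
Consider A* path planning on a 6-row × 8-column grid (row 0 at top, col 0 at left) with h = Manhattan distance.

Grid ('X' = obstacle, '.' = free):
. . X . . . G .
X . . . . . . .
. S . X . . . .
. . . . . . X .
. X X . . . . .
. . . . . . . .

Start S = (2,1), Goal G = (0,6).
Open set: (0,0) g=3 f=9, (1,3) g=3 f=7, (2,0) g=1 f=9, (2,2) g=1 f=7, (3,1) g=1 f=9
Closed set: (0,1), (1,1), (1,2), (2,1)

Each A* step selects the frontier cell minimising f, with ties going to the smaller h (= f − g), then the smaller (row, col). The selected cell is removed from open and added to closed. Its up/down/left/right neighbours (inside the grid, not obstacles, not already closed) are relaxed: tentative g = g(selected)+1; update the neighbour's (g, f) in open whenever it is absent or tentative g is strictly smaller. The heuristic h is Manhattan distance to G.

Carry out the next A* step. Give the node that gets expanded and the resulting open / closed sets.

expanded=(1,3); open=[(0,0) g=3 f=9, (0,3) g=4 f=7, (1,4) g=4 f=7, (2,0) g=1 f=9, (2,2) g=1 f=7, (3,1) g=1 f=9]; closed=[(0,1), (1,1), (1,2), (1,3), (2,1)]

step 1: expand (1,3) (f=7, h=4) → closed; open now [(0,0) g=3 f=9, (0,3) g=4 f=7, (1,4) g=4 f=7, (2,0) g=1 f=9, (2,2) g=1 f=7, (3,1) g=1 f=9]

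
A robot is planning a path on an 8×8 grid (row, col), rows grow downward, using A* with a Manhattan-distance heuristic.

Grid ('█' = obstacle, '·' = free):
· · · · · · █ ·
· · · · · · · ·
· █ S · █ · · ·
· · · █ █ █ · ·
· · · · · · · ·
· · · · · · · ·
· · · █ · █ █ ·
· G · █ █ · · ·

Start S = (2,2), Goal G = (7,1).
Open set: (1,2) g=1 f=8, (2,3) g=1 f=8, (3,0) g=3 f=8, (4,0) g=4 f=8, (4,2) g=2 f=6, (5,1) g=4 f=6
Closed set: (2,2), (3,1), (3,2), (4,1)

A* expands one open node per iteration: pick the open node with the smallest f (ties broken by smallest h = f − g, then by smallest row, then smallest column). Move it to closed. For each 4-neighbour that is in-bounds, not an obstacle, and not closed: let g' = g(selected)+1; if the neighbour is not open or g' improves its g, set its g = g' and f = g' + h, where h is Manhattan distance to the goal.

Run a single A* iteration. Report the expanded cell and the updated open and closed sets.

step 1: expand (5,1) (f=6, h=2) → closed; open now [(1,2) g=1 f=8, (2,3) g=1 f=8, (3,0) g=3 f=8, (4,0) g=4 f=8, (4,2) g=2 f=6, (5,0) g=5 f=8, (5,2) g=5 f=8, (6,1) g=5 f=6]

expanded=(5,1); open=[(1,2) g=1 f=8, (2,3) g=1 f=8, (3,0) g=3 f=8, (4,0) g=4 f=8, (4,2) g=2 f=6, (5,0) g=5 f=8, (5,2) g=5 f=8, (6,1) g=5 f=6]; closed=[(2,2), (3,1), (3,2), (4,1), (5,1)]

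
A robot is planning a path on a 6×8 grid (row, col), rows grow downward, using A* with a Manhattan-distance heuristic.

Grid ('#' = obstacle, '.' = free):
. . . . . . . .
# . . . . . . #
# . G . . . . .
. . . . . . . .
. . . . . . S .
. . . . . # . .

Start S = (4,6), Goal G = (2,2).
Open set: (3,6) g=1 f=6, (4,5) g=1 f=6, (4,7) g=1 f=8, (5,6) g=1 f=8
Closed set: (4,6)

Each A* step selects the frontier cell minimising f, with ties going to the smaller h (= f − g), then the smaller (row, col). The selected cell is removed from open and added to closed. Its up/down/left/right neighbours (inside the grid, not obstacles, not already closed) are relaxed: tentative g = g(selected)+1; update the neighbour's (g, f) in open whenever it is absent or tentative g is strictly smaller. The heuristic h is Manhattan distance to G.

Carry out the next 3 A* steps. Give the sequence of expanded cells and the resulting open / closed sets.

step 1: expand (3,6) (f=6, h=5) → closed; open now [(2,6) g=2 f=6, (3,5) g=2 f=6, (3,7) g=2 f=8, (4,5) g=1 f=6, (4,7) g=1 f=8, (5,6) g=1 f=8]
step 2: expand (2,6) (f=6, h=4) → closed; open now [(1,6) g=3 f=8, (2,5) g=3 f=6, (2,7) g=3 f=8, (3,5) g=2 f=6, (3,7) g=2 f=8, (4,5) g=1 f=6, (4,7) g=1 f=8, (5,6) g=1 f=8]
step 3: expand (2,5) (f=6, h=3) → closed; open now [(1,5) g=4 f=8, (1,6) g=3 f=8, (2,4) g=4 f=6, (2,7) g=3 f=8, (3,5) g=2 f=6, (3,7) g=2 f=8, (4,5) g=1 f=6, (4,7) g=1 f=8, (5,6) g=1 f=8]

order=[(3,6) → (2,6) → (2,5)]; open=[(1,5) g=4 f=8, (1,6) g=3 f=8, (2,4) g=4 f=6, (2,7) g=3 f=8, (3,5) g=2 f=6, (3,7) g=2 f=8, (4,5) g=1 f=6, (4,7) g=1 f=8, (5,6) g=1 f=8]; closed=[(2,5), (2,6), (3,6), (4,6)]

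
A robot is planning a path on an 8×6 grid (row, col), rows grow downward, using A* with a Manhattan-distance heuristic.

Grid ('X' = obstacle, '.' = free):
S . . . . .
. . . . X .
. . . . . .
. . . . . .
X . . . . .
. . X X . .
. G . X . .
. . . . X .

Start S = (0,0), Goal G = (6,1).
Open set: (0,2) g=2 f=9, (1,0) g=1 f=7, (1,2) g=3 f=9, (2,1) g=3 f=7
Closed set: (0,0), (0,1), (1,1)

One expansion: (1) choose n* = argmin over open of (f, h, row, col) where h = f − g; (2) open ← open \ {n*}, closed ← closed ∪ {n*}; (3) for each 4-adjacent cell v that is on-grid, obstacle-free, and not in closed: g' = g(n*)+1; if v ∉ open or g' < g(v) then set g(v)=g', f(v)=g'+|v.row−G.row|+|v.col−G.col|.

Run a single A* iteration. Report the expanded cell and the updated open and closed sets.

step 1: expand (2,1) (f=7, h=4) → closed; open now [(0,2) g=2 f=9, (1,0) g=1 f=7, (1,2) g=3 f=9, (2,0) g=4 f=9, (2,2) g=4 f=9, (3,1) g=4 f=7]

expanded=(2,1); open=[(0,2) g=2 f=9, (1,0) g=1 f=7, (1,2) g=3 f=9, (2,0) g=4 f=9, (2,2) g=4 f=9, (3,1) g=4 f=7]; closed=[(0,0), (0,1), (1,1), (2,1)]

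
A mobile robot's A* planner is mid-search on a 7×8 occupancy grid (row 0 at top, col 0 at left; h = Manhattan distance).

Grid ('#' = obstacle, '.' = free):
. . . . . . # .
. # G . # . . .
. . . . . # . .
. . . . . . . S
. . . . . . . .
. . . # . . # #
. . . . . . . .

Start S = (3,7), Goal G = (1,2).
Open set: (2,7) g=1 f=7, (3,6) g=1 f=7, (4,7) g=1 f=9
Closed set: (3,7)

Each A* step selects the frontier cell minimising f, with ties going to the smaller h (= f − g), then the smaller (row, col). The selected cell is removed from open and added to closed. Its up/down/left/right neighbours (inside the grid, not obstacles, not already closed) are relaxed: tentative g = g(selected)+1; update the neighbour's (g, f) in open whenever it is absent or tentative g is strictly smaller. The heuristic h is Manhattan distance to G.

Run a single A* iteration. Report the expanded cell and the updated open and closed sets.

expanded=(2,7); open=[(1,7) g=2 f=7, (2,6) g=2 f=7, (3,6) g=1 f=7, (4,7) g=1 f=9]; closed=[(2,7), (3,7)]

step 1: expand (2,7) (f=7, h=6) → closed; open now [(1,7) g=2 f=7, (2,6) g=2 f=7, (3,6) g=1 f=7, (4,7) g=1 f=9]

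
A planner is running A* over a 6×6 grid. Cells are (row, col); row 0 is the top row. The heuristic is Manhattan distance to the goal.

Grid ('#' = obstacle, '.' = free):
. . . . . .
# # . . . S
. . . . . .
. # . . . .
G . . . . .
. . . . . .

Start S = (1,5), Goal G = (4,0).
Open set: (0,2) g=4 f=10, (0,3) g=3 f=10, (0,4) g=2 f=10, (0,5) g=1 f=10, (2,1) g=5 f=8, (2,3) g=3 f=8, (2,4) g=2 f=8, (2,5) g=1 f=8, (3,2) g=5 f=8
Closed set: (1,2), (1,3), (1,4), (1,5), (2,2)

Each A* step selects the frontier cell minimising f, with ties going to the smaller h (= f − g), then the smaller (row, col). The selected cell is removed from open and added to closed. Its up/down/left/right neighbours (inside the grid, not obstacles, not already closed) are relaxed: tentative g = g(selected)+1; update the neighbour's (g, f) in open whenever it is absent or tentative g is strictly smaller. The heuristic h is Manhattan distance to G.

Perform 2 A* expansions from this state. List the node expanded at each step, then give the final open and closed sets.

step 1: expand (2,1) (f=8, h=3) → closed; open now [(0,2) g=4 f=10, (0,3) g=3 f=10, (0,4) g=2 f=10, (0,5) g=1 f=10, (2,0) g=6 f=8, (2,3) g=3 f=8, (2,4) g=2 f=8, (2,5) g=1 f=8, (3,2) g=5 f=8]
step 2: expand (2,0) (f=8, h=2) → closed; open now [(0,2) g=4 f=10, (0,3) g=3 f=10, (0,4) g=2 f=10, (0,5) g=1 f=10, (2,3) g=3 f=8, (2,4) g=2 f=8, (2,5) g=1 f=8, (3,0) g=7 f=8, (3,2) g=5 f=8]

order=[(2,1) → (2,0)]; open=[(0,2) g=4 f=10, (0,3) g=3 f=10, (0,4) g=2 f=10, (0,5) g=1 f=10, (2,3) g=3 f=8, (2,4) g=2 f=8, (2,5) g=1 f=8, (3,0) g=7 f=8, (3,2) g=5 f=8]; closed=[(1,2), (1,3), (1,4), (1,5), (2,0), (2,1), (2,2)]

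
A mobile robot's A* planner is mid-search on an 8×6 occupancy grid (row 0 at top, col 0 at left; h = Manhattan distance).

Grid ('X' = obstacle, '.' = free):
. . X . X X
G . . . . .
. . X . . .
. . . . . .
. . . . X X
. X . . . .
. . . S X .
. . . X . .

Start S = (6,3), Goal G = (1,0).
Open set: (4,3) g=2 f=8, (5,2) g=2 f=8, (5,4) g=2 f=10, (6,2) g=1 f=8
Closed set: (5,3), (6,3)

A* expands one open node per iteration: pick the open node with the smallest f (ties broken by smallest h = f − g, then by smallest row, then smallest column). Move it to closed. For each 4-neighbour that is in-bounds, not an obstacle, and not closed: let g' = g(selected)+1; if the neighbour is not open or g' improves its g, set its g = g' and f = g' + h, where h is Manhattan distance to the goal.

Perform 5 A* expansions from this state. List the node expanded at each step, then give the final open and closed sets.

step 1: expand (4,3) (f=8, h=6) → closed; open now [(3,3) g=3 f=8, (4,2) g=3 f=8, (5,2) g=2 f=8, (5,4) g=2 f=10, (6,2) g=1 f=8]
step 2: expand (3,3) (f=8, h=5) → closed; open now [(2,3) g=4 f=8, (3,2) g=4 f=8, (3,4) g=4 f=10, (4,2) g=3 f=8, (5,2) g=2 f=8, (5,4) g=2 f=10, (6,2) g=1 f=8]
step 3: expand (2,3) (f=8, h=4) → closed; open now [(1,3) g=5 f=8, (2,4) g=5 f=10, (3,2) g=4 f=8, (3,4) g=4 f=10, (4,2) g=3 f=8, (5,2) g=2 f=8, (5,4) g=2 f=10, (6,2) g=1 f=8]
step 4: expand (1,3) (f=8, h=3) → closed; open now [(0,3) g=6 f=10, (1,2) g=6 f=8, (1,4) g=6 f=10, (2,4) g=5 f=10, (3,2) g=4 f=8, (3,4) g=4 f=10, (4,2) g=3 f=8, (5,2) g=2 f=8, (5,4) g=2 f=10, (6,2) g=1 f=8]
step 5: expand (1,2) (f=8, h=2) → closed; open now [(0,3) g=6 f=10, (1,1) g=7 f=8, (1,4) g=6 f=10, (2,4) g=5 f=10, (3,2) g=4 f=8, (3,4) g=4 f=10, (4,2) g=3 f=8, (5,2) g=2 f=8, (5,4) g=2 f=10, (6,2) g=1 f=8]

order=[(4,3) → (3,3) → (2,3) → (1,3) → (1,2)]; open=[(0,3) g=6 f=10, (1,1) g=7 f=8, (1,4) g=6 f=10, (2,4) g=5 f=10, (3,2) g=4 f=8, (3,4) g=4 f=10, (4,2) g=3 f=8, (5,2) g=2 f=8, (5,4) g=2 f=10, (6,2) g=1 f=8]; closed=[(1,2), (1,3), (2,3), (3,3), (4,3), (5,3), (6,3)]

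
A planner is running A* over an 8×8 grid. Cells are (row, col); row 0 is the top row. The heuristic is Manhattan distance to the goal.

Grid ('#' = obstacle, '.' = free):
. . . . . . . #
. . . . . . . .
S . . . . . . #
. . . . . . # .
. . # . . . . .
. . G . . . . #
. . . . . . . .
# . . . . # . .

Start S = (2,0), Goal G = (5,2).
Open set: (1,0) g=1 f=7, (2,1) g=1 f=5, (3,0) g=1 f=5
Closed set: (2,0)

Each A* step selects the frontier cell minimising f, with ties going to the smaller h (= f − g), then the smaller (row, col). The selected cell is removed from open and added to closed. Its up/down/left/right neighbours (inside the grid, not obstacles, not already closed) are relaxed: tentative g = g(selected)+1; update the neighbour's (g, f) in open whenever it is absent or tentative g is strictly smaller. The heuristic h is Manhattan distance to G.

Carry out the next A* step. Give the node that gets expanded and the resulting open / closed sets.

step 1: expand (2,1) (f=5, h=4) → closed; open now [(1,0) g=1 f=7, (1,1) g=2 f=7, (2,2) g=2 f=5, (3,0) g=1 f=5, (3,1) g=2 f=5]

expanded=(2,1); open=[(1,0) g=1 f=7, (1,1) g=2 f=7, (2,2) g=2 f=5, (3,0) g=1 f=5, (3,1) g=2 f=5]; closed=[(2,0), (2,1)]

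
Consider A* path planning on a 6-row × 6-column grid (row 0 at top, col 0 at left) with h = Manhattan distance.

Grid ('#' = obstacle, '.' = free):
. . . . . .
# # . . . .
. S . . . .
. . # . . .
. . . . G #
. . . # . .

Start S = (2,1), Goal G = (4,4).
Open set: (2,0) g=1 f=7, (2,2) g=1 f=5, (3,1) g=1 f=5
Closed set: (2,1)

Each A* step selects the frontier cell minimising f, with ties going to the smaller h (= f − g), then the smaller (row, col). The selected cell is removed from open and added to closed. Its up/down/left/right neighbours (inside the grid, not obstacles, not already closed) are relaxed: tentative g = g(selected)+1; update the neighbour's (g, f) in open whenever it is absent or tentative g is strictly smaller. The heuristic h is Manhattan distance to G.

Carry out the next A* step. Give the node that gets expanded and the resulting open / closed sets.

expanded=(2,2); open=[(1,2) g=2 f=7, (2,0) g=1 f=7, (2,3) g=2 f=5, (3,1) g=1 f=5]; closed=[(2,1), (2,2)]

step 1: expand (2,2) (f=5, h=4) → closed; open now [(1,2) g=2 f=7, (2,0) g=1 f=7, (2,3) g=2 f=5, (3,1) g=1 f=5]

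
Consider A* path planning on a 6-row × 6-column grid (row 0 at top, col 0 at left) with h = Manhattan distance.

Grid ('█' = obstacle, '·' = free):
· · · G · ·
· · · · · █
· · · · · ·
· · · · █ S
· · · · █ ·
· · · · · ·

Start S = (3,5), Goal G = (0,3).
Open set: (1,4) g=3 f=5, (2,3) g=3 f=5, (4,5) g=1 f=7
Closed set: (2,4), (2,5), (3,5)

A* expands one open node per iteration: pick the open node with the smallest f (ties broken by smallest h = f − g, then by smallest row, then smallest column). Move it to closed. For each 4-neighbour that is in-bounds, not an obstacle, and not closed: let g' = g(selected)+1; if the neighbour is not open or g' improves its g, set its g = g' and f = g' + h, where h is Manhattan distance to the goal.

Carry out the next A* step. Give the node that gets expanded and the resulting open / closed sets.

expanded=(1,4); open=[(0,4) g=4 f=5, (1,3) g=4 f=5, (2,3) g=3 f=5, (4,5) g=1 f=7]; closed=[(1,4), (2,4), (2,5), (3,5)]

step 1: expand (1,4) (f=5, h=2) → closed; open now [(0,4) g=4 f=5, (1,3) g=4 f=5, (2,3) g=3 f=5, (4,5) g=1 f=7]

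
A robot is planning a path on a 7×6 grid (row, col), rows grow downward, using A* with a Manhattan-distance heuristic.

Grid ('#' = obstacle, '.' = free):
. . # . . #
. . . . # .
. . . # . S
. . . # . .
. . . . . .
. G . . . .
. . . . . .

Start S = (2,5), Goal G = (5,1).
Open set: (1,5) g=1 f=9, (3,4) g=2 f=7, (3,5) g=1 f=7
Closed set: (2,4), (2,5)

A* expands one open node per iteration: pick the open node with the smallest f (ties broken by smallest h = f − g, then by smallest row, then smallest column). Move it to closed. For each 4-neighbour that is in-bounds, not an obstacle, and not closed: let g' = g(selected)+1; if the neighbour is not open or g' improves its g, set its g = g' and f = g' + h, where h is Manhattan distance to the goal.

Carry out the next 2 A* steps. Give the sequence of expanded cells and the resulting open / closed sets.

step 1: expand (3,4) (f=7, h=5) → closed; open now [(1,5) g=1 f=9, (3,5) g=1 f=7, (4,4) g=3 f=7]
step 2: expand (4,4) (f=7, h=4) → closed; open now [(1,5) g=1 f=9, (3,5) g=1 f=7, (4,3) g=4 f=7, (4,5) g=4 f=9, (5,4) g=4 f=7]

order=[(3,4) → (4,4)]; open=[(1,5) g=1 f=9, (3,5) g=1 f=7, (4,3) g=4 f=7, (4,5) g=4 f=9, (5,4) g=4 f=7]; closed=[(2,4), (2,5), (3,4), (4,4)]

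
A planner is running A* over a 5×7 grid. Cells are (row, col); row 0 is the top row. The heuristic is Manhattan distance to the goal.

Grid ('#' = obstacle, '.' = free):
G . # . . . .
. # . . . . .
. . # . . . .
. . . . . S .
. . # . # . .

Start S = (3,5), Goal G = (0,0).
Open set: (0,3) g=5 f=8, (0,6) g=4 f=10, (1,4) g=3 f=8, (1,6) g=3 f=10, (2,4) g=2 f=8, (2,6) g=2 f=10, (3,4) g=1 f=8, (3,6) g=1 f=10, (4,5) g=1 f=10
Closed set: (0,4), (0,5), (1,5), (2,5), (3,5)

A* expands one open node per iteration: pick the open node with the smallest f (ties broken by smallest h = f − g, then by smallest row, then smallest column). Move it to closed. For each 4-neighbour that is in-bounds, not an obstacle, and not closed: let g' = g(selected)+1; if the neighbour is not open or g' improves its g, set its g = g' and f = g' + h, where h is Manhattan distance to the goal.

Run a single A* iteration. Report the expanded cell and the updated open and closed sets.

step 1: expand (0,3) (f=8, h=3) → closed; open now [(0,6) g=4 f=10, (1,3) g=6 f=10, (1,4) g=3 f=8, (1,6) g=3 f=10, (2,4) g=2 f=8, (2,6) g=2 f=10, (3,4) g=1 f=8, (3,6) g=1 f=10, (4,5) g=1 f=10]

expanded=(0,3); open=[(0,6) g=4 f=10, (1,3) g=6 f=10, (1,4) g=3 f=8, (1,6) g=3 f=10, (2,4) g=2 f=8, (2,6) g=2 f=10, (3,4) g=1 f=8, (3,6) g=1 f=10, (4,5) g=1 f=10]; closed=[(0,3), (0,4), (0,5), (1,5), (2,5), (3,5)]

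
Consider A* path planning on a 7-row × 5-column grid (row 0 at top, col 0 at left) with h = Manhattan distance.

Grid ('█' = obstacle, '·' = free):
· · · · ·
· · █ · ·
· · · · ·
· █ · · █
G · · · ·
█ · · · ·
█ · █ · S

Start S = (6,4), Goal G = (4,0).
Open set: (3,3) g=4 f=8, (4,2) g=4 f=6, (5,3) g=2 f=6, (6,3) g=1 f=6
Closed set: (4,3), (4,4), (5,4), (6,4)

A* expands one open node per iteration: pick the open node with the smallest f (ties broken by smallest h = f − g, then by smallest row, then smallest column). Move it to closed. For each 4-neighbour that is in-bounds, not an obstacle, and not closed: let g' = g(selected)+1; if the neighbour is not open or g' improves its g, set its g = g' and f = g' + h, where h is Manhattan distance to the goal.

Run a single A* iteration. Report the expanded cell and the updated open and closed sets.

step 1: expand (4,2) (f=6, h=2) → closed; open now [(3,2) g=5 f=8, (3,3) g=4 f=8, (4,1) g=5 f=6, (5,2) g=5 f=8, (5,3) g=2 f=6, (6,3) g=1 f=6]

expanded=(4,2); open=[(3,2) g=5 f=8, (3,3) g=4 f=8, (4,1) g=5 f=6, (5,2) g=5 f=8, (5,3) g=2 f=6, (6,3) g=1 f=6]; closed=[(4,2), (4,3), (4,4), (5,4), (6,4)]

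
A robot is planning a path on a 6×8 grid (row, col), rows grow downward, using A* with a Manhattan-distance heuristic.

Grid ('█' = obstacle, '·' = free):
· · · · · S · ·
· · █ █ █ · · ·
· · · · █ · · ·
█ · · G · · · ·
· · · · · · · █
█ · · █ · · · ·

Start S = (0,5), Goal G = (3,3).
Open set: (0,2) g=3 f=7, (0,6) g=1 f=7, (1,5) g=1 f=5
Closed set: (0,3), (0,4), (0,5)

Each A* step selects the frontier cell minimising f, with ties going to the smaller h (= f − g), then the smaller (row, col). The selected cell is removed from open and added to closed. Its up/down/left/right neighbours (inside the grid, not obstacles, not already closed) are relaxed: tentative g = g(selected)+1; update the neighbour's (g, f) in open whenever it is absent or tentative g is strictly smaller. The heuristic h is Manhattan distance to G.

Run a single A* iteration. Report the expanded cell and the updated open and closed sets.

step 1: expand (1,5) (f=5, h=4) → closed; open now [(0,2) g=3 f=7, (0,6) g=1 f=7, (1,6) g=2 f=7, (2,5) g=2 f=5]

expanded=(1,5); open=[(0,2) g=3 f=7, (0,6) g=1 f=7, (1,6) g=2 f=7, (2,5) g=2 f=5]; closed=[(0,3), (0,4), (0,5), (1,5)]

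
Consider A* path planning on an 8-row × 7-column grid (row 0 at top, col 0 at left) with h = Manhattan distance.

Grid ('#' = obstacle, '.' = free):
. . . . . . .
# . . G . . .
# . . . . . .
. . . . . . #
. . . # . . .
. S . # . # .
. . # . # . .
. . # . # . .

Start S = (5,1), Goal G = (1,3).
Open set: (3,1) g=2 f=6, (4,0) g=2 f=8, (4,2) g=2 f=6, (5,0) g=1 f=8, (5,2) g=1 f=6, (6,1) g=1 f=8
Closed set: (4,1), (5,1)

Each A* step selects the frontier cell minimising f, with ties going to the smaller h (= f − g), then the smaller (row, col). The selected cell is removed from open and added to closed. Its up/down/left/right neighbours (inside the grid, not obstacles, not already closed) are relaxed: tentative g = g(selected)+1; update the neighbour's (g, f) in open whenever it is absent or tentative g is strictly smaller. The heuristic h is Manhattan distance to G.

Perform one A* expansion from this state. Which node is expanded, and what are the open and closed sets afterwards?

step 1: expand (3,1) (f=6, h=4) → closed; open now [(2,1) g=3 f=6, (3,0) g=3 f=8, (3,2) g=3 f=6, (4,0) g=2 f=8, (4,2) g=2 f=6, (5,0) g=1 f=8, (5,2) g=1 f=6, (6,1) g=1 f=8]

expanded=(3,1); open=[(2,1) g=3 f=6, (3,0) g=3 f=8, (3,2) g=3 f=6, (4,0) g=2 f=8, (4,2) g=2 f=6, (5,0) g=1 f=8, (5,2) g=1 f=6, (6,1) g=1 f=8]; closed=[(3,1), (4,1), (5,1)]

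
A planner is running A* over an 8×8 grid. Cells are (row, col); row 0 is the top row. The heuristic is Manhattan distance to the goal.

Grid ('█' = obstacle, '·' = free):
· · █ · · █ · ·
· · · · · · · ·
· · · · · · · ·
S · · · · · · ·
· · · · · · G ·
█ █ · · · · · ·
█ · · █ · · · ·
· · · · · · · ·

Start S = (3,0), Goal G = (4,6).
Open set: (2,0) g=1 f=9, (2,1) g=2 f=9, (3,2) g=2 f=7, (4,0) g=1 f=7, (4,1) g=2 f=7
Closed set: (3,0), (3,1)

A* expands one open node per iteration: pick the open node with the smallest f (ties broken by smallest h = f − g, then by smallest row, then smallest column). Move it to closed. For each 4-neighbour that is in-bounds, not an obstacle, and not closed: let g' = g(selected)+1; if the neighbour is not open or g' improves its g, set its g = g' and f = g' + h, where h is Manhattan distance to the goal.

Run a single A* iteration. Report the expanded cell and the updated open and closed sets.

step 1: expand (3,2) (f=7, h=5) → closed; open now [(2,0) g=1 f=9, (2,1) g=2 f=9, (2,2) g=3 f=9, (3,3) g=3 f=7, (4,0) g=1 f=7, (4,1) g=2 f=7, (4,2) g=3 f=7]

expanded=(3,2); open=[(2,0) g=1 f=9, (2,1) g=2 f=9, (2,2) g=3 f=9, (3,3) g=3 f=7, (4,0) g=1 f=7, (4,1) g=2 f=7, (4,2) g=3 f=7]; closed=[(3,0), (3,1), (3,2)]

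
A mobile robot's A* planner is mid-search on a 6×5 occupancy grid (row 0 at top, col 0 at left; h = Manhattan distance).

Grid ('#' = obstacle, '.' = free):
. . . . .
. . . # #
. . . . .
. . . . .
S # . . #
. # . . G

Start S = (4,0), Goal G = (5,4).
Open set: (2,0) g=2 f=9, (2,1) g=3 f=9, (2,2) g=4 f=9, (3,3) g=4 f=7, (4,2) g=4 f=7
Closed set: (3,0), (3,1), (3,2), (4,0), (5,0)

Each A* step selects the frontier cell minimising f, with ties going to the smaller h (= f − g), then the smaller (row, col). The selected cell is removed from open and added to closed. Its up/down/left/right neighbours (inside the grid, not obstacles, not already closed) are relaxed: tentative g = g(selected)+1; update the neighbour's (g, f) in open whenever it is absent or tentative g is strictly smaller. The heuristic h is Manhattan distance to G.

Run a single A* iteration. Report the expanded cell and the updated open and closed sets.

step 1: expand (3,3) (f=7, h=3) → closed; open now [(2,0) g=2 f=9, (2,1) g=3 f=9, (2,2) g=4 f=9, (2,3) g=5 f=9, (3,4) g=5 f=7, (4,2) g=4 f=7, (4,3) g=5 f=7]

expanded=(3,3); open=[(2,0) g=2 f=9, (2,1) g=3 f=9, (2,2) g=4 f=9, (2,3) g=5 f=9, (3,4) g=5 f=7, (4,2) g=4 f=7, (4,3) g=5 f=7]; closed=[(3,0), (3,1), (3,2), (3,3), (4,0), (5,0)]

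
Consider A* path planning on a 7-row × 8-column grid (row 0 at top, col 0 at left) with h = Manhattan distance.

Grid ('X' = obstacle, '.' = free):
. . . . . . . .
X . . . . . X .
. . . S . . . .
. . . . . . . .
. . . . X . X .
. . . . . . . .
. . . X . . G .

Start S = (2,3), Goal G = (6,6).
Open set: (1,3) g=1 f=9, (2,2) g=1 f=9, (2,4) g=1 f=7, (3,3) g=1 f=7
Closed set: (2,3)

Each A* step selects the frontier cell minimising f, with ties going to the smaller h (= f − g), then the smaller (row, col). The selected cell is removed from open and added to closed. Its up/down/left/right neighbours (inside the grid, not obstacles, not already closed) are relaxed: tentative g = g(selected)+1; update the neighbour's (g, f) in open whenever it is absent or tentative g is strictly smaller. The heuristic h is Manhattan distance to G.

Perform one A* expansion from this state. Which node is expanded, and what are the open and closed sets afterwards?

step 1: expand (2,4) (f=7, h=6) → closed; open now [(1,3) g=1 f=9, (1,4) g=2 f=9, (2,2) g=1 f=9, (2,5) g=2 f=7, (3,3) g=1 f=7, (3,4) g=2 f=7]

expanded=(2,4); open=[(1,3) g=1 f=9, (1,4) g=2 f=9, (2,2) g=1 f=9, (2,5) g=2 f=7, (3,3) g=1 f=7, (3,4) g=2 f=7]; closed=[(2,3), (2,4)]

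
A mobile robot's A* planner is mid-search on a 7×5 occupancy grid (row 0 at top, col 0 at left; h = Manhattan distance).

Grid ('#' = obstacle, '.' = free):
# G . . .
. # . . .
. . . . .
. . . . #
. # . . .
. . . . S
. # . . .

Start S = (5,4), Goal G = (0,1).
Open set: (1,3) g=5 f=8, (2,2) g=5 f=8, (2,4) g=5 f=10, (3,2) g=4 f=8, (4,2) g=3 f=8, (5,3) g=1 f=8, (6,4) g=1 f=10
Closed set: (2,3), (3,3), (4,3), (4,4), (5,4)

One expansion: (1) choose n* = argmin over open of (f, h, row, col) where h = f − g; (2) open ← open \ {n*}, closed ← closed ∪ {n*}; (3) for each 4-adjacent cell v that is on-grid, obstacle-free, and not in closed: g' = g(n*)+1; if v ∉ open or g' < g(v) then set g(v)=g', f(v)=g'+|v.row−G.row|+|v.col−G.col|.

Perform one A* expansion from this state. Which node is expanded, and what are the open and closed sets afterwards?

expanded=(1,3); open=[(0,3) g=6 f=8, (1,2) g=6 f=8, (1,4) g=6 f=10, (2,2) g=5 f=8, (2,4) g=5 f=10, (3,2) g=4 f=8, (4,2) g=3 f=8, (5,3) g=1 f=8, (6,4) g=1 f=10]; closed=[(1,3), (2,3), (3,3), (4,3), (4,4), (5,4)]

step 1: expand (1,3) (f=8, h=3) → closed; open now [(0,3) g=6 f=8, (1,2) g=6 f=8, (1,4) g=6 f=10, (2,2) g=5 f=8, (2,4) g=5 f=10, (3,2) g=4 f=8, (4,2) g=3 f=8, (5,3) g=1 f=8, (6,4) g=1 f=10]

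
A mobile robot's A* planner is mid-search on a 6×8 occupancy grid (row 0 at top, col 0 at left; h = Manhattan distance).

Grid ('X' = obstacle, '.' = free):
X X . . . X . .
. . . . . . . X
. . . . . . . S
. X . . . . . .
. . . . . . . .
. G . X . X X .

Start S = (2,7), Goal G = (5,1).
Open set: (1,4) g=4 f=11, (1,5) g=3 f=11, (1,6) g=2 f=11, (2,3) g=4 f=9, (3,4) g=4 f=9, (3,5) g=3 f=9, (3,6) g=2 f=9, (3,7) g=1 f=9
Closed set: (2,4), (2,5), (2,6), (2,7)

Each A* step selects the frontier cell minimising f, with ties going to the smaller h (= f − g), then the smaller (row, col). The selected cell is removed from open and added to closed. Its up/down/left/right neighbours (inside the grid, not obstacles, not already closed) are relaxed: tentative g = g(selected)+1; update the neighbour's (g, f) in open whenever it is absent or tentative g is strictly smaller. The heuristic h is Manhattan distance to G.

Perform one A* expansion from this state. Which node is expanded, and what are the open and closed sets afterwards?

expanded=(2,3); open=[(1,3) g=5 f=11, (1,4) g=4 f=11, (1,5) g=3 f=11, (1,6) g=2 f=11, (2,2) g=5 f=9, (3,3) g=5 f=9, (3,4) g=4 f=9, (3,5) g=3 f=9, (3,6) g=2 f=9, (3,7) g=1 f=9]; closed=[(2,3), (2,4), (2,5), (2,6), (2,7)]

step 1: expand (2,3) (f=9, h=5) → closed; open now [(1,3) g=5 f=11, (1,4) g=4 f=11, (1,5) g=3 f=11, (1,6) g=2 f=11, (2,2) g=5 f=9, (3,3) g=5 f=9, (3,4) g=4 f=9, (3,5) g=3 f=9, (3,6) g=2 f=9, (3,7) g=1 f=9]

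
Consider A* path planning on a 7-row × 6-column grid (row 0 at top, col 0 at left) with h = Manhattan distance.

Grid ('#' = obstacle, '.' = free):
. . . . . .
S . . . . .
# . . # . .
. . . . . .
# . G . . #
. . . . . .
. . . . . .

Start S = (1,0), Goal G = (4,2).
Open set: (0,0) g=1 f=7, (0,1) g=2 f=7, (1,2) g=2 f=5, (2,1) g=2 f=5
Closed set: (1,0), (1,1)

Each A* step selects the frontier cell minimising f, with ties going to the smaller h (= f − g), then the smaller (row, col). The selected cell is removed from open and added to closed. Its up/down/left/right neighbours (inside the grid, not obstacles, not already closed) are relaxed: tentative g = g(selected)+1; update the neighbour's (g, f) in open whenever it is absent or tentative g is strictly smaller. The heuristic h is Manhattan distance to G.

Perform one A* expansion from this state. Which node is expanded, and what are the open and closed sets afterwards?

expanded=(1,2); open=[(0,0) g=1 f=7, (0,1) g=2 f=7, (0,2) g=3 f=7, (1,3) g=3 f=7, (2,1) g=2 f=5, (2,2) g=3 f=5]; closed=[(1,0), (1,1), (1,2)]

step 1: expand (1,2) (f=5, h=3) → closed; open now [(0,0) g=1 f=7, (0,1) g=2 f=7, (0,2) g=3 f=7, (1,3) g=3 f=7, (2,1) g=2 f=5, (2,2) g=3 f=5]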